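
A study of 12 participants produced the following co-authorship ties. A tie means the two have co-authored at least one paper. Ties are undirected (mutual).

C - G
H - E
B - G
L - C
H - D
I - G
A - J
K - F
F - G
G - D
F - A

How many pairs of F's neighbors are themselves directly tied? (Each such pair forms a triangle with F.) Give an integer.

0

F's neighbors are A, G, and K, but none of them are tied to each other, so no triangle contains F.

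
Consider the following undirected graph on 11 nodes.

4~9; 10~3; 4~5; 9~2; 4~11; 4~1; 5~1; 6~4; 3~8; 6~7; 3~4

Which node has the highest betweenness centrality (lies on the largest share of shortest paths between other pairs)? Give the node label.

Unnormalized betweenness of each node: 1:0, 2:0, 3:17, 4:39, 5:0, 6:9, 7:0, 8:0, 9:9, 10:0, 11:0.
4 has the largest value, 39, making it the main broker — the node through which the most shortest paths run.

4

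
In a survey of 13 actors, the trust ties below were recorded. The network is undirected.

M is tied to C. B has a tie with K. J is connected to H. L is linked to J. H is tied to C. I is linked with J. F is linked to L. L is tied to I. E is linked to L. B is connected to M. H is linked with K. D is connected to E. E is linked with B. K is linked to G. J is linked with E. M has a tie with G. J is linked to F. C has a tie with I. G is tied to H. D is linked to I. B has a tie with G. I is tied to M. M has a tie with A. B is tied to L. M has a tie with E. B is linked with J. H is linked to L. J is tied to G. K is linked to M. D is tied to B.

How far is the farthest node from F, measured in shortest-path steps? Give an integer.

Distances from F: A:4, B:2, C:3, D:3, E:2, G:2, H:2, I:2, J:1, K:3, L:1, M:3.
The largest is 4 (to A), so the eccentricity of F is 4.

4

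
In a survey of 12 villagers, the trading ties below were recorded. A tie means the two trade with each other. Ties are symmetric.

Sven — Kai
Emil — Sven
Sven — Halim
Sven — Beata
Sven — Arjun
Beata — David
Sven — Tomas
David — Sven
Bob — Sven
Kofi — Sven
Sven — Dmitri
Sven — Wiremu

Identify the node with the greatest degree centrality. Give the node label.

Degrees — Arjun:1, Beata:2, Bob:1, David:2, Dmitri:1, Emil:1, Halim:1, Kai:1, Kofi:1, Sven:11, Tomas:1, Wiremu:1.
The maximum is 11, attained only by Sven.

Sven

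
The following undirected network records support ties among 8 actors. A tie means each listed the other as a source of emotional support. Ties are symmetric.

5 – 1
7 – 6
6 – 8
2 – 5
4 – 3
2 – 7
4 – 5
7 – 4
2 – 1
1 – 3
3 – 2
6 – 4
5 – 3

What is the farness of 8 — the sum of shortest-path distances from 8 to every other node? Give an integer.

18

Distances from 8: 1:4, 2:3, 3:3, 4:2, 5:3, 6:1, 7:2.
Sum = 4 + 3 + 3 + 2 + 3 + 1 + 2 = 18.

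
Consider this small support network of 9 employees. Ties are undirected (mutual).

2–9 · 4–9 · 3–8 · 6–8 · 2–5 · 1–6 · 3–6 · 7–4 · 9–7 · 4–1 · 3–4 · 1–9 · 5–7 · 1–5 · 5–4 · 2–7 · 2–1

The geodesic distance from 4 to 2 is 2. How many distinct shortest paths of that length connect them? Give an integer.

4

The shortest distance is 2. The length-2 paths are: 4–9–2; 4–7–2; 4–1–2; 4–5–2.
That gives 4 distinct shortest paths.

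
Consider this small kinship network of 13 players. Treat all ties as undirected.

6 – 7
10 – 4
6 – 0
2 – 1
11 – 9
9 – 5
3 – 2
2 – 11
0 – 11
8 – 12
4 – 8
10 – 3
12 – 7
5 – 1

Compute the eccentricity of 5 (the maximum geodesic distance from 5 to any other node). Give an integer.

Distances from 5: 0:3, 1:1, 2:2, 3:3, 4:5, 6:4, 7:5, 8:6, 9:1, 10:4, 11:2, 12:6.
The largest is 6 (to 12 and 8), so the eccentricity of 5 is 6.

6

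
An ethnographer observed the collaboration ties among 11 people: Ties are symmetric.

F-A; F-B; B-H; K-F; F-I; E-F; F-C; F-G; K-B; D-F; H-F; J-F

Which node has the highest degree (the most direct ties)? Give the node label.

Degrees — A:1, B:3, C:1, D:1, E:1, F:10, G:1, H:2, I:1, J:1, K:2.
The maximum is 10, attained only by F.

F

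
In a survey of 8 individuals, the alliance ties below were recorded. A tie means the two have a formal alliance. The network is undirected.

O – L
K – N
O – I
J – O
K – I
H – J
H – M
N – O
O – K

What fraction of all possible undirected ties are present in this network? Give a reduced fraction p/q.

There are 9 edges and 8 nodes, so the maximum possible is C(8,2) = 28.
Density = 9/28.

9/28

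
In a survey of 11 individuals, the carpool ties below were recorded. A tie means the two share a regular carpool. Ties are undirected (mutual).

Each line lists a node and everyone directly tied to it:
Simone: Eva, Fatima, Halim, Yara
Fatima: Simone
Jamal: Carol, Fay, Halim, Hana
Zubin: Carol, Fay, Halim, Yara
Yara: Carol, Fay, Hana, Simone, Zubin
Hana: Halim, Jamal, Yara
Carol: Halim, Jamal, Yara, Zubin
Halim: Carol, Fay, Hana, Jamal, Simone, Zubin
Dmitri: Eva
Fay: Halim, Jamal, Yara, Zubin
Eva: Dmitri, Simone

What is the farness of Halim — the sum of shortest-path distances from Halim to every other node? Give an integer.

Distances from Halim: Carol:1, Dmitri:3, Eva:2, Fatima:2, Fay:1, Hana:1, Jamal:1, Simone:1, Yara:2, Zubin:1.
Sum = 1 + 3 + 2 + 2 + 1 + 1 + 1 + 1 + 2 + 1 = 15.

15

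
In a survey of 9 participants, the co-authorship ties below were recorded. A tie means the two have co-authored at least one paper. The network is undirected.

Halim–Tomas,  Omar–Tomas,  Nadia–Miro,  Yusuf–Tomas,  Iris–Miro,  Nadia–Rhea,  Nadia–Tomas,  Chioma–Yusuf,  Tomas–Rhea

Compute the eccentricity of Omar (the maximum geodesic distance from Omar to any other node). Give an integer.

Distances from Omar: Chioma:3, Halim:2, Iris:4, Miro:3, Nadia:2, Rhea:2, Tomas:1, Yusuf:2.
The largest is 4 (to Iris), so the eccentricity of Omar is 4.

4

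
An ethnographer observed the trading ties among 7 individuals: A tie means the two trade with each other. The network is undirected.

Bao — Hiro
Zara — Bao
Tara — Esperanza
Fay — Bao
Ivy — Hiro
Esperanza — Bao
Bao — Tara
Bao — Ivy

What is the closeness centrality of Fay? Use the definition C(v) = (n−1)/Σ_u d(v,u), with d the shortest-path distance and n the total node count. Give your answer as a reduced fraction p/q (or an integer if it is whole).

Distances from Fay: Bao:1, Esperanza:2, Hiro:2, Ivy:2, Tara:2, Zara:2. Sum = 11.
n = 7, so closeness = 6/11.

6/11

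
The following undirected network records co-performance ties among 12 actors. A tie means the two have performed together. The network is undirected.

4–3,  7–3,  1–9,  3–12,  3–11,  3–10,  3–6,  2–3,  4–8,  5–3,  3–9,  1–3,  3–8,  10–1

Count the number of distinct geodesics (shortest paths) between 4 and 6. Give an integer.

The shortest distance is 2, and the only length-2 path is 4–3–6. So there is exactly 1 shortest path.

1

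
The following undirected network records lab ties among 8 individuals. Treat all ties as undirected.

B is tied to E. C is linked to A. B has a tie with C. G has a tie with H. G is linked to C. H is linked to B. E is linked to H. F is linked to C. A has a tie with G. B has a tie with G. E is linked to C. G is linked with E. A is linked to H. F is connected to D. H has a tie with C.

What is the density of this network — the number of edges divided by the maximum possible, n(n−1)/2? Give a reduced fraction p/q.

15/28

There are 15 edges and 8 nodes, so the maximum possible is C(8,2) = 28.
Density = 15/28.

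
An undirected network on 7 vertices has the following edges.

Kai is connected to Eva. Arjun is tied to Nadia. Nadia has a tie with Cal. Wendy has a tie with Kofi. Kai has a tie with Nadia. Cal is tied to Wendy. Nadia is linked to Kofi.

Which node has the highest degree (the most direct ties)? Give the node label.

Degrees — Arjun:1, Cal:2, Eva:1, Kai:2, Kofi:2, Nadia:4, Wendy:2.
The maximum is 4, attained only by Nadia.

Nadia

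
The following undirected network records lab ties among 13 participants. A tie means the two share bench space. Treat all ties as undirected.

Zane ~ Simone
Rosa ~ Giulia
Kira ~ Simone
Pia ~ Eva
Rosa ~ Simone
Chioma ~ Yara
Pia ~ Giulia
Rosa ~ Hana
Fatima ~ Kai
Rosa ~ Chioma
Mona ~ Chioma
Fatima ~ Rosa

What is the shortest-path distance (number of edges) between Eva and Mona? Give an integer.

One shortest route is Eva – Pia – Giulia – Rosa – Chioma – Mona, which uses 5 edges, and at distance 4 from Eva we only reach {Chioma, Fatima, Hana, Simone}, which does not include Mona. So d(Eva,Mona) = 5.

5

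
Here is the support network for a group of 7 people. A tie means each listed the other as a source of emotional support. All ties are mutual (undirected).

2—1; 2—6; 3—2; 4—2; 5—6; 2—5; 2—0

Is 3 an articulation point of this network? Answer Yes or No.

No

Even without 3, every remaining node can still reach every other (the residual graph is connected), so 3 is not a cut vertex.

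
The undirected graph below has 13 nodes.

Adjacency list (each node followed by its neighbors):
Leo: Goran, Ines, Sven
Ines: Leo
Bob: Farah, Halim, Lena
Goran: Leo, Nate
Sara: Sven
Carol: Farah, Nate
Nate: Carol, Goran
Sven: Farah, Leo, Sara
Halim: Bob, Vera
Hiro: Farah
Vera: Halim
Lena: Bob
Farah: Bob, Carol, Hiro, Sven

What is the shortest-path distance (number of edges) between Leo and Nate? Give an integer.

One shortest route is Leo – Goran – Nate, which uses 2 edges, and Leo and Nate are not directly tied, so nothing shorter exists. So d(Leo,Nate) = 2.

2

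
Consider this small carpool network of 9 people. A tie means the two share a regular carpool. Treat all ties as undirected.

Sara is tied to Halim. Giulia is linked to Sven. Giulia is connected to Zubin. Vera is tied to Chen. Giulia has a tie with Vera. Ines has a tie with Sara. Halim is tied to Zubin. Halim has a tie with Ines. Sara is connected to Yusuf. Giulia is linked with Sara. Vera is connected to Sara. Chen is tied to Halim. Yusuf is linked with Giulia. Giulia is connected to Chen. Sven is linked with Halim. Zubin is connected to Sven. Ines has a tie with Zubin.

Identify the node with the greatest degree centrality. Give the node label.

Degrees — Chen:3, Giulia:6, Halim:5, Ines:3, Sara:5, Sven:3, Vera:3, Yusuf:2, Zubin:4.
The maximum is 6, attained only by Giulia.

Giulia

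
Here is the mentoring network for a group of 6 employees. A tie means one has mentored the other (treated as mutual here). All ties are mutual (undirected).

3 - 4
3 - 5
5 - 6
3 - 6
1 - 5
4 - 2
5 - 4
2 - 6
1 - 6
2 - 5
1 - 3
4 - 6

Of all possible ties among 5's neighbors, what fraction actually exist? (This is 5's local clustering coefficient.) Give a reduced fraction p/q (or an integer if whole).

7/10

5's neighbors: 1, 2, 3, 4, and 6 (k = 5).
Possible neighbor pairs: C(5,2) = 10. Edges among them: 1–3, 1–6, 2–4, 2–6, 3–4, 3–6, 4–6 → e = 7.
Clustering(5) = 7/10.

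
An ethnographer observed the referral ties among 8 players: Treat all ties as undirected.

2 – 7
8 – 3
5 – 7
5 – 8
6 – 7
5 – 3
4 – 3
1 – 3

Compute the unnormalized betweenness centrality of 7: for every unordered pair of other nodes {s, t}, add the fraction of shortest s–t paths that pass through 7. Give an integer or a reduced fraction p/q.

Pairs whose geodesics pass through 7 — 3–6: 1; 3–2: 1; 8–6: 1; 8–2: 1; 6–4: 1; 6–1: 1; 6–5: 1; 6–2: 1; 4–2: 1; 1–2: 1; 5–2: 1.
All other pairs contribute 0.
Summing the contributions gives betweenness(7) = 11.

11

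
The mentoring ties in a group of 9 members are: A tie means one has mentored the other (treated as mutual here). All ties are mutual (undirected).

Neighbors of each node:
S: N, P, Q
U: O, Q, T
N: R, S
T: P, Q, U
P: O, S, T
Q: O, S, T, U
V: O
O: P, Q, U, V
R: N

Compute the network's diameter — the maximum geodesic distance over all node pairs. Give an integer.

5

Eccentricity of each node (its greatest distance to any other): N:4, O:4, P:3, Q:3, R:5, S:3, T:4, U:4, V:5.
The maximum eccentricity is 5, realized for instance by the pair R–V via R – N – S – Q – O – V. So the diameter is 5.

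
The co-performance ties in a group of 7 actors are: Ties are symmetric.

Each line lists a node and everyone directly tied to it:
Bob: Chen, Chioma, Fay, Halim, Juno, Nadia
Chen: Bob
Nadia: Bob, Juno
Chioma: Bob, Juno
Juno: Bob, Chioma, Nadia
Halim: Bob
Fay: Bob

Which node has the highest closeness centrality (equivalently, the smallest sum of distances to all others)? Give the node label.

Bob

Farness (sum of distances to all others) for each node — Bob:6, Chen:11, Chioma:10, Fay:11, Halim:11, Juno:9, Nadia:10.
The smallest farness is 6, for Bob, so Bob has the highest closeness.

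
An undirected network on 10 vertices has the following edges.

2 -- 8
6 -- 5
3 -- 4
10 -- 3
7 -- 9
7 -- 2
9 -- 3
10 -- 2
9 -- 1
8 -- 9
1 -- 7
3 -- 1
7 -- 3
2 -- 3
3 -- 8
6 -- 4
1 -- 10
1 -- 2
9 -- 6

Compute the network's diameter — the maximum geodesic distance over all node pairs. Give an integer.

Eccentricity of each node (its greatest distance to any other): 1:3, 2:4, 3:3, 4:2, 5:4, 6:3, 7:3, 8:3, 9:2, 10:4.
The maximum eccentricity is 4, realized for instance by the pair 2–5 via 2 – 3 – 4 – 6 – 5. So the diameter is 4.

4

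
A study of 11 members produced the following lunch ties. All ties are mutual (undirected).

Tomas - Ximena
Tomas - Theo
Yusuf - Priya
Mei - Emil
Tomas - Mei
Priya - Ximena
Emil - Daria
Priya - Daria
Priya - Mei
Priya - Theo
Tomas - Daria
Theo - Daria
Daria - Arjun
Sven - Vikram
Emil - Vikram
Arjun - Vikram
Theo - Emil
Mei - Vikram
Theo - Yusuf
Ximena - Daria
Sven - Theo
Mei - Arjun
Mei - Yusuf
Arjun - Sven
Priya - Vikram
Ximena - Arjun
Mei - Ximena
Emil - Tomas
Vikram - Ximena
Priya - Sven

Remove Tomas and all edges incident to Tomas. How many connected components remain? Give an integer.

Tomas's neighbors (Daria, Emil, Mei, Theo, and Ximena) remain reachable from one another through other ties, so the rest of the network stays in one piece.

1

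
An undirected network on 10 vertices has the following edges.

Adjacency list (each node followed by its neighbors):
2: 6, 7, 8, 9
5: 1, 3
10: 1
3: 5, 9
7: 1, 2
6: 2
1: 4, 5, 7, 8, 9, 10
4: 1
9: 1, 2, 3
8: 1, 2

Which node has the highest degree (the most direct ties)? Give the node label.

Degrees — 1:6, 2:4, 3:2, 4:1, 5:2, 6:1, 7:2, 8:2, 9:3, 10:1.
The maximum is 6, attained only by 1.

1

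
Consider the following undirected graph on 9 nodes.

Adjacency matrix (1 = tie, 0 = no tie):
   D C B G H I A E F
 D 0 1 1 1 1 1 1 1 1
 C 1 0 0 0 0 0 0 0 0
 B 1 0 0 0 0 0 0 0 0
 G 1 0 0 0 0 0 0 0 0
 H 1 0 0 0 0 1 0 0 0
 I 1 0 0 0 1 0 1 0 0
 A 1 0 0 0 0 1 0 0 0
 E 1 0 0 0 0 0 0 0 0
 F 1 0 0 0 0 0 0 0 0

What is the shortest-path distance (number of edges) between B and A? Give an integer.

2

One shortest route is B – D – A, which uses 2 edges, and B and A are not directly tied, so nothing shorter exists. So d(B,A) = 2.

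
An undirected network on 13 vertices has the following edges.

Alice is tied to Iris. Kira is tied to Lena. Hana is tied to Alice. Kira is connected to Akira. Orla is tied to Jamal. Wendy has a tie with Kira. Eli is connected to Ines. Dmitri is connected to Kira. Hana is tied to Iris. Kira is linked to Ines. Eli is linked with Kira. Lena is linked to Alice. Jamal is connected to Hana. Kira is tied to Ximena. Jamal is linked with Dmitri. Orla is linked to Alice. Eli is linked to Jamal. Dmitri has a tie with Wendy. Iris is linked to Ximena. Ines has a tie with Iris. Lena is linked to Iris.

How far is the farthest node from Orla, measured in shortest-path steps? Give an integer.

4

Distances from Orla: Akira:4, Alice:1, Dmitri:2, Eli:2, Hana:2, Ines:3, Iris:2, Jamal:1, Kira:3, Lena:2, Wendy:3, Ximena:3.
The largest is 4 (to Akira), so the eccentricity of Orla is 4.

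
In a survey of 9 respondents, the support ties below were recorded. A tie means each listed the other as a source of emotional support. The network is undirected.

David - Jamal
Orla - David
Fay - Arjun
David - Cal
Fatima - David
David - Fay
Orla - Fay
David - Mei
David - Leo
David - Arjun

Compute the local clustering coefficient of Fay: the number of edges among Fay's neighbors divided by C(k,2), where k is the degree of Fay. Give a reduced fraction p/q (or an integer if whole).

2/3

Fay's neighbors: Arjun, David, and Orla (k = 3).
Possible neighbor pairs: C(3,2) = 3. Edges among them: Arjun–David, David–Orla → e = 2.
Clustering(Fay) = 2/3.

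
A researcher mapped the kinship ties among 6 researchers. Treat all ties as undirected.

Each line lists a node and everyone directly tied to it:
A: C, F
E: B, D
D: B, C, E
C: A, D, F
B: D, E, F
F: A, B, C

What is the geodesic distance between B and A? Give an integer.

2

One shortest route is B – F – A, which uses 2 edges, and B and A are not directly tied, so nothing shorter exists. So d(B,A) = 2.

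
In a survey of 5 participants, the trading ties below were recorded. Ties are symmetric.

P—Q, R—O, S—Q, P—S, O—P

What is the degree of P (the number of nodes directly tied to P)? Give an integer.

P is directly tied to O, Q, and S. That is 3 neighbors, so the degree of P is 3.

3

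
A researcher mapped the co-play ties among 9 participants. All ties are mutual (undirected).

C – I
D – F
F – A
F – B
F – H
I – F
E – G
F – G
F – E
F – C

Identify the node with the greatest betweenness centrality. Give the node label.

F

Unnormalized betweenness of each node: A:0, B:0, C:0, D:0, E:0, F:26, G:0, H:0, I:0.
F has the largest value, 26, making it the main broker — the node through which the most shortest paths run.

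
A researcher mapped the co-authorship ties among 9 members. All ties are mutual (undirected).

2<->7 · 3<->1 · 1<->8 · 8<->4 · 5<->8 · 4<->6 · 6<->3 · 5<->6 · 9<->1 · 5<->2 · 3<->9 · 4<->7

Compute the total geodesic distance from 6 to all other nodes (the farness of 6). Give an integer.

13

Distances from 6: 1:2, 2:2, 3:1, 4:1, 5:1, 7:2, 8:2, 9:2.
Sum = 2 + 2 + 1 + 1 + 1 + 2 + 2 + 2 = 13.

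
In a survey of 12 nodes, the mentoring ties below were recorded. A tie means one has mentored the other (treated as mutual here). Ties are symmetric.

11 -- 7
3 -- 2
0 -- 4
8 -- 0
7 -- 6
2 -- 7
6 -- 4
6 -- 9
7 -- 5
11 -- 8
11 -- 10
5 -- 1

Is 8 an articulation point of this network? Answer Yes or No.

No

Even without 8, every remaining node can still reach every other (the residual graph is connected), so 8 is not a cut vertex.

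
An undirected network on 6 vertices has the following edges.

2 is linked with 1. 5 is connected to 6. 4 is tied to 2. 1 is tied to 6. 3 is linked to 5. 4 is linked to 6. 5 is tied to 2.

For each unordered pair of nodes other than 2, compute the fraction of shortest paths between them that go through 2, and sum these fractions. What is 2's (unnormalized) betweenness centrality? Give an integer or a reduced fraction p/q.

Pairs whose geodesics pass through 2 — 1–5: 1/2; 1–4: 1/2; 1–3: 1/2; 5–4: 1/2; 4–3: 1/2.
All other pairs contribute 0.
Summing the contributions gives betweenness(2) = 5/2.

5/2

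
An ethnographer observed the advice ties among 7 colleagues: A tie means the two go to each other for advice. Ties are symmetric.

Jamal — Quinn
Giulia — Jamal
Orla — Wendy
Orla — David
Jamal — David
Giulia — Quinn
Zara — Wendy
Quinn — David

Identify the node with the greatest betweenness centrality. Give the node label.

Unnormalized betweenness of each node: David:9, Giulia:0, Jamal:2, Orla:8, Quinn:2, Wendy:5, Zara:0.
David has the largest value, 9, making it the main broker — the node through which the most shortest paths run.

David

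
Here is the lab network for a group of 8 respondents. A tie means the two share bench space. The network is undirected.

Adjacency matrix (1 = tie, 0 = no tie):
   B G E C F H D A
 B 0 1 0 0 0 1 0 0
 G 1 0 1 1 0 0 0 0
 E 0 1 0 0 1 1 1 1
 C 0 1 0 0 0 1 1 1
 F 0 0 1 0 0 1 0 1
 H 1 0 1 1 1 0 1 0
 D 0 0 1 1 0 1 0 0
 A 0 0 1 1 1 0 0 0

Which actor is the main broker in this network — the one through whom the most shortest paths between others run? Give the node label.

Unnormalized betweenness of each node: A:3/4, B:1/3, C:77/30, D:1/4, E:61/15, F:8/15, G:33/20, H:97/20.
H has the largest value, 97/20, making it the main broker — the node through which the most shortest paths run.

H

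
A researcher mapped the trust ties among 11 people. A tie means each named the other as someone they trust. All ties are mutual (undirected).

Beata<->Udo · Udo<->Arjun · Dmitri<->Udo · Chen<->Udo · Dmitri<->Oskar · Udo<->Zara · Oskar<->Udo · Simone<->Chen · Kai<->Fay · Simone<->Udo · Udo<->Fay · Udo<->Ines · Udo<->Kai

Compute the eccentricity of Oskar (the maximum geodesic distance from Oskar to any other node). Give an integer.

Distances from Oskar: Arjun:2, Beata:2, Chen:2, Dmitri:1, Fay:2, Ines:2, Kai:2, Simone:2, Udo:1, Zara:2.
The largest is 2 (to Ines, Kai, Zara, Fay, Arjun, Chen, Beata, and Simone), so the eccentricity of Oskar is 2.

2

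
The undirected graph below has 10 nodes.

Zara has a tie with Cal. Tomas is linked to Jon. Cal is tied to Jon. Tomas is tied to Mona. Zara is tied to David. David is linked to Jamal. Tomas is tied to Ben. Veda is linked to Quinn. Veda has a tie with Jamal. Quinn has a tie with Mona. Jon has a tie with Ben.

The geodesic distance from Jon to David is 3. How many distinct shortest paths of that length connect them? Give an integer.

1

The shortest distance is 3, and the only length-3 path is Jon–Cal–Zara–David. So there is exactly 1 shortest path.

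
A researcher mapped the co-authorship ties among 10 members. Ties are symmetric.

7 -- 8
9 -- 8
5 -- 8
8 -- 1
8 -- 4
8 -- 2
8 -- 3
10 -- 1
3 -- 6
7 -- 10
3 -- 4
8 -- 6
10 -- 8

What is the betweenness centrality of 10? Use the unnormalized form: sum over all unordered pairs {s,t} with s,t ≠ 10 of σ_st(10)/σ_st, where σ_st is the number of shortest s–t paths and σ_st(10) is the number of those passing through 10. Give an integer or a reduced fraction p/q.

Pairs whose geodesics pass through 10 — 1–7: 1/2.
All other pairs contribute 0.
Summing the contributions gives betweenness(10) = 1/2.

1/2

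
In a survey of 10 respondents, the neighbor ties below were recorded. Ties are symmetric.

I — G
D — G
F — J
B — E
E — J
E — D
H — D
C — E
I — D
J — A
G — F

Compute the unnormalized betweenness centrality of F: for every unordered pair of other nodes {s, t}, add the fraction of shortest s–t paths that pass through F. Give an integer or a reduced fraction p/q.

Pairs whose geodesics pass through F — J–G: 1; J–I: 1/2; G–A: 1; A–I: 1/2.
All other pairs contribute 0.
Summing the contributions gives betweenness(F) = 3.

3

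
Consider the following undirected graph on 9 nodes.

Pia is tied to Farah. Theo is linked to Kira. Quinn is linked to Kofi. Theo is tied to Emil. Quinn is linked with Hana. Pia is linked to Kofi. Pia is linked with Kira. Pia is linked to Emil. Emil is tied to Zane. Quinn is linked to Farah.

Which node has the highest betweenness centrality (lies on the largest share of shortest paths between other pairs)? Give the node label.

Unnormalized betweenness of each node: Emil:19/2, Farah:5, Hana:0, Kira:5/2, Kofi:5, Pia:35/2, Quinn:15/2, Theo:1, Zane:0.
Pia has the largest value, 35/2, making it the main broker — the node through which the most shortest paths run.

Pia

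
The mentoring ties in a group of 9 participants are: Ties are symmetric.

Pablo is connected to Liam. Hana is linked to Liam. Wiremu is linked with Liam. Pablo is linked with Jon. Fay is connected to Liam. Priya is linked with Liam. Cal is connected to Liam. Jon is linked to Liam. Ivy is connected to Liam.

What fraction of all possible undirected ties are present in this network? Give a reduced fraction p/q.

1/4

There are 9 edges and 9 nodes, so the maximum possible is C(9,2) = 36.
Density = 9/36 = 1/4.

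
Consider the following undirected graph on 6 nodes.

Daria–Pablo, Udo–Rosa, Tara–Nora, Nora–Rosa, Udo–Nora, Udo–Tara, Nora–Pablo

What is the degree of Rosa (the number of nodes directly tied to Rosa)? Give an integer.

Rosa is directly tied to Nora and Udo. That is 2 neighbors, so the degree of Rosa is 2.

2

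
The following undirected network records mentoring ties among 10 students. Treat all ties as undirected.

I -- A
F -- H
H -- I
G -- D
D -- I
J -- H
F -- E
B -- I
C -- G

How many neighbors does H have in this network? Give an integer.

H is directly tied to F, I, and J. That is 3 neighbors, so the degree of H is 3.

3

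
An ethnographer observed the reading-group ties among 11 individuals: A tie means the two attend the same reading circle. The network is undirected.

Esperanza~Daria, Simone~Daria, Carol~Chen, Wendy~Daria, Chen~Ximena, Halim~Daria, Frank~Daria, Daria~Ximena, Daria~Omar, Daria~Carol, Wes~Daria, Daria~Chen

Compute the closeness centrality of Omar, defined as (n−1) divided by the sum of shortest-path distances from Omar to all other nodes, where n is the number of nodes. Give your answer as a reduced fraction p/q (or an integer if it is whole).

Distances from Omar: Carol:2, Chen:2, Daria:1, Esperanza:2, Frank:2, Halim:2, Simone:2, Wendy:2, Wes:2, Ximena:2. Sum = 19.
n = 11, so closeness = 10/19.

10/19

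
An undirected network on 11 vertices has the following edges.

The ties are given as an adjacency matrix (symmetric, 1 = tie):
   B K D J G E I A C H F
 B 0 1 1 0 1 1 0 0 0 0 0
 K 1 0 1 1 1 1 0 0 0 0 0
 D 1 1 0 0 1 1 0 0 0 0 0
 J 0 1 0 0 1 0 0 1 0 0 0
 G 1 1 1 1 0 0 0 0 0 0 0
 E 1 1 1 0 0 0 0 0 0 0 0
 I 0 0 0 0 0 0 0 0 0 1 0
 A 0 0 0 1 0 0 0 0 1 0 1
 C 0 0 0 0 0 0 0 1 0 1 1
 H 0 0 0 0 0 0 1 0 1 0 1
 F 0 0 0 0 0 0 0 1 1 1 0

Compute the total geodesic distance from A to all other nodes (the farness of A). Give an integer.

Distances from A: B:3, C:1, D:3, E:3, F:1, G:2, H:2, I:3, J:1, K:2.
Sum = 3 + 1 + 3 + 3 + 1 + 2 + 2 + 3 + 1 + 2 = 21.

21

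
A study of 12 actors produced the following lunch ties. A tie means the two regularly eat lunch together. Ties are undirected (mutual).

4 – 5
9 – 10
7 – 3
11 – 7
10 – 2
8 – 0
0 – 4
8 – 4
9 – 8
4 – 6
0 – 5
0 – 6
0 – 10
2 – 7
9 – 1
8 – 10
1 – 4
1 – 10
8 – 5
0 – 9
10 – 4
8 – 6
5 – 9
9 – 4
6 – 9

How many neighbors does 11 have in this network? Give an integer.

1

11 is directly tied to 7. That is 1 neighbor, so the degree of 11 is 1.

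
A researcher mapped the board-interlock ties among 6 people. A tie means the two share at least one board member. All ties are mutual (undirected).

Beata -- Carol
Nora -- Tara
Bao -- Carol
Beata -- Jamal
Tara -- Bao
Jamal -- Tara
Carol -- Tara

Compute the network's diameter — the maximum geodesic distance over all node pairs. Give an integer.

3

Eccentricity of each node (its greatest distance to any other): Bao:2, Beata:3, Carol:2, Jamal:2, Nora:3, Tara:2.
The maximum eccentricity is 3, realized for instance by the pair Nora–Beata via Nora – Tara – Carol – Beata. So the diameter is 3.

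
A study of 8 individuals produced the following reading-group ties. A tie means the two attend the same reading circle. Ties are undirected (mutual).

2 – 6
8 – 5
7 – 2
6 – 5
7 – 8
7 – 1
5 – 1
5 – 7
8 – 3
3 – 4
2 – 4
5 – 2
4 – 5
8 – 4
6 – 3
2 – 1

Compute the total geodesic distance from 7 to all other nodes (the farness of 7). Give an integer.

Distances from 7: 1:1, 2:1, 3:2, 4:2, 5:1, 6:2, 8:1.
Sum = 1 + 1 + 2 + 2 + 1 + 2 + 1 = 10.

10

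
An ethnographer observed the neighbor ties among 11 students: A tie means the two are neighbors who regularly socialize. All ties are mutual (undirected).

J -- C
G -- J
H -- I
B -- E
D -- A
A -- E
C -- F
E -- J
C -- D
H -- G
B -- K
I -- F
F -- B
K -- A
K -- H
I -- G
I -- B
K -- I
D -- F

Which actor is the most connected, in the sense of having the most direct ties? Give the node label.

I

Degrees — A:3, B:4, C:3, D:3, E:3, F:4, G:3, H:3, I:5, J:3, K:4.
The maximum is 5, attained only by I.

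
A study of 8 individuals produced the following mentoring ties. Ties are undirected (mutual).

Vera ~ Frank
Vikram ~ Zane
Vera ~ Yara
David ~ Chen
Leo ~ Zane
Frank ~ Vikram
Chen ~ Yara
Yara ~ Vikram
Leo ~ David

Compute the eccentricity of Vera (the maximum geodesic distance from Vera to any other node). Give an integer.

Distances from Vera: Chen:2, David:3, Frank:1, Leo:4, Vikram:2, Yara:1, Zane:3.
The largest is 4 (to Leo), so the eccentricity of Vera is 4.

4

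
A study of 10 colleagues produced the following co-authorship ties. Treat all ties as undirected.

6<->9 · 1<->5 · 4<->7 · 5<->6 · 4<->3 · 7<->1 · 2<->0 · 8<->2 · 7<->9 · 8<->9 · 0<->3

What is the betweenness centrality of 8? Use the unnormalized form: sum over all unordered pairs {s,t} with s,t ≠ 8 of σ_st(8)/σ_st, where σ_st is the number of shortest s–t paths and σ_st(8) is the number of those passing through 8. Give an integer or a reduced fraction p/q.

Pairs whose geodesics pass through 8 — 5–0: 1/2; 5–2: 1; 1–2: 1; 7–2: 1; 0–9: 1; 0–6: 1; 2–9: 1; 2–6: 1.
All other pairs contribute 0.
Summing the contributions gives betweenness(8) = 15/2.

15/2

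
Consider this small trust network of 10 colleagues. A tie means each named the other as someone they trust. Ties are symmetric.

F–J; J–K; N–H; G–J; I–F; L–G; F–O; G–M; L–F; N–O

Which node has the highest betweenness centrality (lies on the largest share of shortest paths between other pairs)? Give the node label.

Unnormalized betweenness of each node: F:24, G:9, H:0, I:0, J:13, K:0, L:5, M:0, N:8, O:14.
F has the largest value, 24, making it the main broker — the node through which the most shortest paths run.

F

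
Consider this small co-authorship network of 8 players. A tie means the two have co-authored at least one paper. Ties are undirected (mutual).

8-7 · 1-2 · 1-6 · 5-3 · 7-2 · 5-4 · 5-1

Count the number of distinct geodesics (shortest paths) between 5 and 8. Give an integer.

The shortest distance is 4, and the only length-4 path is 5–1–2–7–8. So there is exactly 1 shortest path.

1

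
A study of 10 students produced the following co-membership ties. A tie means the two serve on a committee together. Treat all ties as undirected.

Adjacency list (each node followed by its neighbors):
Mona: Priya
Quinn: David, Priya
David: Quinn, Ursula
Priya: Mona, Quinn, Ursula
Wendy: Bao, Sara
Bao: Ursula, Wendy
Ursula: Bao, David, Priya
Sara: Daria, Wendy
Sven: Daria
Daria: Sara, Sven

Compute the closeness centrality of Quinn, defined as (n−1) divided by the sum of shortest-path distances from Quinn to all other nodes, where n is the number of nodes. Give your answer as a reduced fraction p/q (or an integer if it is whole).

9/31

Distances from Quinn: Bao:3, Daria:6, David:1, Mona:2, Priya:1, Sara:5, Sven:7, Ursula:2, Wendy:4. Sum = 31.
n = 10, so closeness = 9/31.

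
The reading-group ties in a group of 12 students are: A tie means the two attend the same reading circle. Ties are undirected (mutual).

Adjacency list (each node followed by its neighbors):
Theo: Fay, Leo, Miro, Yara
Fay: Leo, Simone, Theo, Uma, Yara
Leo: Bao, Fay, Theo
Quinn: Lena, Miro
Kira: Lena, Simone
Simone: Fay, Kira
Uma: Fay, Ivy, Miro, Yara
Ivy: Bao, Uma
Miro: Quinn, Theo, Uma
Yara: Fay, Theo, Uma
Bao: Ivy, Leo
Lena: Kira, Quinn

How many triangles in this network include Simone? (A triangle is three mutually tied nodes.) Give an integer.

Simone's neighbors are Fay and Kira, but none of them are tied to each other, so no triangle contains Simone.

0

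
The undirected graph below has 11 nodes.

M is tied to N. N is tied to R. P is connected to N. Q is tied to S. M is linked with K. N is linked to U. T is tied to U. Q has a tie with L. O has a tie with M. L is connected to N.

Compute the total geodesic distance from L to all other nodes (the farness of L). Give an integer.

21

Distances from L: K:3, M:2, N:1, O:3, P:2, Q:1, R:2, S:2, T:3, U:2.
Sum = 3 + 2 + 1 + 3 + 2 + 1 + 2 + 2 + 3 + 2 = 21.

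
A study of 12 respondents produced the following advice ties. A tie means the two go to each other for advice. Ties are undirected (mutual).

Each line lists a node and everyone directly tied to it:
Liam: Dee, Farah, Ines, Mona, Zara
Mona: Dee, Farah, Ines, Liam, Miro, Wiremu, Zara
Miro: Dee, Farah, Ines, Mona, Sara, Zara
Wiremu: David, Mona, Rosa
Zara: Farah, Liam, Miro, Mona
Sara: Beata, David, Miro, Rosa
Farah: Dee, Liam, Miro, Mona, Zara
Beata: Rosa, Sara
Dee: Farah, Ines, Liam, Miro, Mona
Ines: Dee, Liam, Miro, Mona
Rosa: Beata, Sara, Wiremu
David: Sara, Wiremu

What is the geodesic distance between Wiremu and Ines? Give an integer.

One shortest route is Wiremu – Mona – Ines, which uses 2 edges, and Wiremu and Ines are not directly tied, so nothing shorter exists. So d(Wiremu,Ines) = 2.

2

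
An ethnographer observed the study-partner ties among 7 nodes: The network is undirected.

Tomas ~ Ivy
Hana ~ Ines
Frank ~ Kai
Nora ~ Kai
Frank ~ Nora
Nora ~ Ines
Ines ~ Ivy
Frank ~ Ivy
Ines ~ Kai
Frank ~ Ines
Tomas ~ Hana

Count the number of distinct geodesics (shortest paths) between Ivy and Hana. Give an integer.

The shortest distance is 2. The length-2 paths are: Ivy–Ines–Hana; Ivy–Tomas–Hana.
That gives 2 distinct shortest paths.

2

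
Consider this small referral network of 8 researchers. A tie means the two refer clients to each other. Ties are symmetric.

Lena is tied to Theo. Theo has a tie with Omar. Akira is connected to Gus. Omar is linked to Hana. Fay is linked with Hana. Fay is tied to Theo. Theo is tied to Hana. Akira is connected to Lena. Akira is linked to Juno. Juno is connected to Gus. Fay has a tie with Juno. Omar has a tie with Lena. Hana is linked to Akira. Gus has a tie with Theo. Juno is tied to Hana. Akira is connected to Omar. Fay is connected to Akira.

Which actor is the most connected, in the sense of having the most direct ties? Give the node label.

Akira

Degrees — Akira:6, Fay:4, Gus:3, Hana:5, Juno:4, Lena:3, Omar:4, Theo:5.
The maximum is 6, attained only by Akira.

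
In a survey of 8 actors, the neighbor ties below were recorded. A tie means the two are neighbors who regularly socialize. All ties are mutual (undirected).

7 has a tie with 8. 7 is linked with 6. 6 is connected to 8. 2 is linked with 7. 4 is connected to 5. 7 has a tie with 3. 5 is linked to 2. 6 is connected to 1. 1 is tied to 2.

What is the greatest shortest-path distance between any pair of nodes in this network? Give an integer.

4

Eccentricity of each node (its greatest distance to any other): 1:3, 2:2, 3:4, 4:4, 5:3, 6:4, 7:3, 8:4.
The maximum eccentricity is 4, realized for instance by the pair 3–4 via 3 – 7 – 2 – 5 – 4. So the diameter is 4.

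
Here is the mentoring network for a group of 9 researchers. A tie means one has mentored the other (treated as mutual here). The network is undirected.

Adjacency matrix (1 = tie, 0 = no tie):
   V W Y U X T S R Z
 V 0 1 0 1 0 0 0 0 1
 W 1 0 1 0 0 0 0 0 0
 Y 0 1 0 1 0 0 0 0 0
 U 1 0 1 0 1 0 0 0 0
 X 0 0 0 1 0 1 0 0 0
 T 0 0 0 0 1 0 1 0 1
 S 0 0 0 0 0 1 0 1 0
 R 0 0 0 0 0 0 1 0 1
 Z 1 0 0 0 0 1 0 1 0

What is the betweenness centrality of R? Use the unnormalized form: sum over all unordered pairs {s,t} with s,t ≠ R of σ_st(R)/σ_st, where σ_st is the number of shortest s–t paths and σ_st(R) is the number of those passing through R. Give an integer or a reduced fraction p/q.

3/2

Pairs whose geodesics pass through R — V–S: 1/2; W–S: 1/2; S–Z: 1/2.
All other pairs contribute 0.
Summing the contributions gives betweenness(R) = 3/2.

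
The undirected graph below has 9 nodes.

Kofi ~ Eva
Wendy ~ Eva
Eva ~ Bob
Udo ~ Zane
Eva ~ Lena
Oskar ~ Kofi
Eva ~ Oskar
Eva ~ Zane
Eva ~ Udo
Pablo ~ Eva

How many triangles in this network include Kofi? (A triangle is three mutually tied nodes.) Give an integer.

Kofi's neighbors: Eva and Oskar.
Neighbor pairs that are themselves tied: Kofi–Eva–Oskar. Each forms one triangle with Kofi, for 1 in total.

1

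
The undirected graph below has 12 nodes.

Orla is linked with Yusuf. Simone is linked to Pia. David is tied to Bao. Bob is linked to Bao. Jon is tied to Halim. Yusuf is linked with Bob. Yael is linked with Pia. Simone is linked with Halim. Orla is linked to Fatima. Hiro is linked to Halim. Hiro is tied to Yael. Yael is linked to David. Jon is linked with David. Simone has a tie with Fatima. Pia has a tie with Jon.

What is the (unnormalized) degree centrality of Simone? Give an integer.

Simone is directly tied to Fatima, Halim, and Pia. That is 3 neighbors, so the degree of Simone is 3.

3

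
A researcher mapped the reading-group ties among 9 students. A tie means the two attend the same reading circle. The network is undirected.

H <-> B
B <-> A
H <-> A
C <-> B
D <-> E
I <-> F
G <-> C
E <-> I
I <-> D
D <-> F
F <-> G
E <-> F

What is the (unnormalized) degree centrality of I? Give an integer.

I is directly tied to D, E, and F. That is 3 neighbors, so the degree of I is 3.

3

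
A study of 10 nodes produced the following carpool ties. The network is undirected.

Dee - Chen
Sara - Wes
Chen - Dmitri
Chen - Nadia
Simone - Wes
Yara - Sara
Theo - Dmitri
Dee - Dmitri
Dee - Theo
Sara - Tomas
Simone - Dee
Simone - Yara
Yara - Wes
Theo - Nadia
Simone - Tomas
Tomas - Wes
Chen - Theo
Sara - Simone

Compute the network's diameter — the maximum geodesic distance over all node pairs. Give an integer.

4

Eccentricity of each node (its greatest distance to any other): Chen:3, Dee:2, Dmitri:3, Nadia:4, Sara:4, Simone:3, Theo:3, Tomas:4, Wes:4, Yara:4.
The maximum eccentricity is 4, realized for instance by the pair Nadia–Wes via Nadia – Theo – Dee – Simone – Wes. So the diameter is 4.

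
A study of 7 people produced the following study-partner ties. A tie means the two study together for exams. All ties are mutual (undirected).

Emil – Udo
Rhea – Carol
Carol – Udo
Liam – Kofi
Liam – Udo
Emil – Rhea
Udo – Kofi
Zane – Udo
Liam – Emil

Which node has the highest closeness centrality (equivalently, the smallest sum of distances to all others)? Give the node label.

Udo

Farness (sum of distances to all others) for each node — Carol:10, Emil:9, Kofi:11, Liam:9, Rhea:12, Udo:7, Zane:12.
The smallest farness is 7, for Udo, so Udo has the highest closeness.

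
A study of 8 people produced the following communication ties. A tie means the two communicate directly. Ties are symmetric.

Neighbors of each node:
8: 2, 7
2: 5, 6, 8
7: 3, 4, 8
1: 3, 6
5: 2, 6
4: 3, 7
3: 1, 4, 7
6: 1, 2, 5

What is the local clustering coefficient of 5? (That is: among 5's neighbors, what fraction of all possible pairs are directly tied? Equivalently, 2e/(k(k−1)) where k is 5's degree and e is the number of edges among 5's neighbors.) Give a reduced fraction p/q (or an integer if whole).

5's neighbors: 2 and 6 (k = 2).
Possible neighbor pairs: C(2,2) = 1. Edges among them: 2–6 → e = 1.
Clustering(5) = 1/1.

1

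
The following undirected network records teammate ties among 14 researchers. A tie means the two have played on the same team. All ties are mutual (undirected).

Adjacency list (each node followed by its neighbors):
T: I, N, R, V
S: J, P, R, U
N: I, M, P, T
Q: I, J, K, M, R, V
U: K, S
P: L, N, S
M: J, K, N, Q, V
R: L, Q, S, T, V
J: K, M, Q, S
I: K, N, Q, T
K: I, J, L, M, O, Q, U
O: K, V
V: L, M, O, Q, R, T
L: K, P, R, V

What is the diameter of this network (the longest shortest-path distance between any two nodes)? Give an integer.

3

Eccentricity of each node (its greatest distance to any other): I:3, J:3, K:2, L:2, M:2, N:3, O:3, P:3, Q:3, R:2, S:3, T:3, U:3, V:3.
The maximum eccentricity is 3, realized for instance by the pair O–N via O – V – M – N. So the diameter is 3.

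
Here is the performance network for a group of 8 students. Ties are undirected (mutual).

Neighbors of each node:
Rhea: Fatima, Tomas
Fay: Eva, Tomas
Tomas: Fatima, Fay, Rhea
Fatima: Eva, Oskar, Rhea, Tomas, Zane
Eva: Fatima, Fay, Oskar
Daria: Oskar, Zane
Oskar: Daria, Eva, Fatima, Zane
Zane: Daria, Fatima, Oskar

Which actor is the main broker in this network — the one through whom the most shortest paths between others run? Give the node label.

Unnormalized betweenness of each node: Daria:0, Eva:19/6, Fatima:26/3, Fay:1/2, Oskar:13/3, Rhea:0, Tomas:11/6, Zane:3/2.
Fatima has the largest value, 26/3, making it the main broker — the node through which the most shortest paths run.

Fatima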